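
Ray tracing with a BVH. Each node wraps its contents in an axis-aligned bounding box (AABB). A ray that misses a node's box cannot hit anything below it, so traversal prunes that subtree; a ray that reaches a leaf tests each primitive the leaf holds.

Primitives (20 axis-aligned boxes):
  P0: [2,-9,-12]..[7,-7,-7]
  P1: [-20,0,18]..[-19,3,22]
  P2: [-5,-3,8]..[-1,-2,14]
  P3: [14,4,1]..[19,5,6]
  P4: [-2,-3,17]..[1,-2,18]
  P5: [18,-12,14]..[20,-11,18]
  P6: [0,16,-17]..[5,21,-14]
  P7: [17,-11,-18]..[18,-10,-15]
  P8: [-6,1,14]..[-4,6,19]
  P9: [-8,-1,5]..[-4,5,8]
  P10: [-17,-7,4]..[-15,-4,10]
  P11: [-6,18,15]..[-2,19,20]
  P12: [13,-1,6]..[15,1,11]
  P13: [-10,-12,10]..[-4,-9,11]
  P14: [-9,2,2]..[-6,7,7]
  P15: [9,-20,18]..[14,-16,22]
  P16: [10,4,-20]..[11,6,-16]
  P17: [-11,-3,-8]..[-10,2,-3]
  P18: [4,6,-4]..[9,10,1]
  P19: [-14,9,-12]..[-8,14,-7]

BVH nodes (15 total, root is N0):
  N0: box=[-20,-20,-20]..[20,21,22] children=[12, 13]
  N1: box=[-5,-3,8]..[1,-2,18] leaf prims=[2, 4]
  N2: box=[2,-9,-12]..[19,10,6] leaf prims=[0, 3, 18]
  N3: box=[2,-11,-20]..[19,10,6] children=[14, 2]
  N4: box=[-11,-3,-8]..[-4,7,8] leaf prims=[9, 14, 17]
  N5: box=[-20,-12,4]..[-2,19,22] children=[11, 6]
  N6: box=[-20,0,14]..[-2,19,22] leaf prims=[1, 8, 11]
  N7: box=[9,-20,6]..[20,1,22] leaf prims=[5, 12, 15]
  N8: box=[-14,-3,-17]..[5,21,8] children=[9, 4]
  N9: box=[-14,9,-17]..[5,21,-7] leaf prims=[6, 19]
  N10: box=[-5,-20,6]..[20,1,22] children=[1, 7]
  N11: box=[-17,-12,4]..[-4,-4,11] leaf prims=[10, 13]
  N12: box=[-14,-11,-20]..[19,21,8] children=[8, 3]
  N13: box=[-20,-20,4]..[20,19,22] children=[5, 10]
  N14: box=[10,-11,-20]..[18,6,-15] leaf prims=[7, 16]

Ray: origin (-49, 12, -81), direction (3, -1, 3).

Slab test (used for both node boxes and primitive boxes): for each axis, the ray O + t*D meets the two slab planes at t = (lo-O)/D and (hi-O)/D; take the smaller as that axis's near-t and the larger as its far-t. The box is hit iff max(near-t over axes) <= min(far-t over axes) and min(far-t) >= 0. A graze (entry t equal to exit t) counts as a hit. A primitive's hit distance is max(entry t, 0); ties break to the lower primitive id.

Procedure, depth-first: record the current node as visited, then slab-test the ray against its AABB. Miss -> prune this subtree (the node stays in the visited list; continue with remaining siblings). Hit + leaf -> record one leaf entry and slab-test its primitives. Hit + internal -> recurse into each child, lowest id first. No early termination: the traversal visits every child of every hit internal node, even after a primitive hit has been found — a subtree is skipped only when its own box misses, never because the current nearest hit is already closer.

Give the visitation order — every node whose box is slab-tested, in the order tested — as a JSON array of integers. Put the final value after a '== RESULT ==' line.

Traverse from the root:
N0 x:[29/3,23] y:[-9,32] z:[61/3,103/3] -> hit [61/3,23], descend [12, 13]
  N12 x:[35/3,68/3] y:[-9,23] z:[61/3,89/3] -> hit [61/3,68/3], descend [3, 8]
    N3 x:[17,68/3] y:[2,23] z:[61/3,29] -> hit [61/3,68/3], descend [2, 14]
      N2 x:[17,68/3] y:[2,21] z:[23,29] -> miss, prune
      N14 x:[59/3,67/3] y:[6,23] z:[61/3,22] -> hit [61/3,22] leaf, test {P7@t=22, P16(miss)}
    N8 x:[35/3,18] y:[-9,15] z:[64/3,89/3] -> miss, prune
  N13 x:[29/3,23] y:[-7,32] z:[85/3,103/3] -> miss, prune

7 AABB tests over nodes [0, 12, 3, 2, 14, 8, 13]; 1 leaf entered; closest P7.

== RESULT ==
[0, 12, 3, 2, 14, 8, 13]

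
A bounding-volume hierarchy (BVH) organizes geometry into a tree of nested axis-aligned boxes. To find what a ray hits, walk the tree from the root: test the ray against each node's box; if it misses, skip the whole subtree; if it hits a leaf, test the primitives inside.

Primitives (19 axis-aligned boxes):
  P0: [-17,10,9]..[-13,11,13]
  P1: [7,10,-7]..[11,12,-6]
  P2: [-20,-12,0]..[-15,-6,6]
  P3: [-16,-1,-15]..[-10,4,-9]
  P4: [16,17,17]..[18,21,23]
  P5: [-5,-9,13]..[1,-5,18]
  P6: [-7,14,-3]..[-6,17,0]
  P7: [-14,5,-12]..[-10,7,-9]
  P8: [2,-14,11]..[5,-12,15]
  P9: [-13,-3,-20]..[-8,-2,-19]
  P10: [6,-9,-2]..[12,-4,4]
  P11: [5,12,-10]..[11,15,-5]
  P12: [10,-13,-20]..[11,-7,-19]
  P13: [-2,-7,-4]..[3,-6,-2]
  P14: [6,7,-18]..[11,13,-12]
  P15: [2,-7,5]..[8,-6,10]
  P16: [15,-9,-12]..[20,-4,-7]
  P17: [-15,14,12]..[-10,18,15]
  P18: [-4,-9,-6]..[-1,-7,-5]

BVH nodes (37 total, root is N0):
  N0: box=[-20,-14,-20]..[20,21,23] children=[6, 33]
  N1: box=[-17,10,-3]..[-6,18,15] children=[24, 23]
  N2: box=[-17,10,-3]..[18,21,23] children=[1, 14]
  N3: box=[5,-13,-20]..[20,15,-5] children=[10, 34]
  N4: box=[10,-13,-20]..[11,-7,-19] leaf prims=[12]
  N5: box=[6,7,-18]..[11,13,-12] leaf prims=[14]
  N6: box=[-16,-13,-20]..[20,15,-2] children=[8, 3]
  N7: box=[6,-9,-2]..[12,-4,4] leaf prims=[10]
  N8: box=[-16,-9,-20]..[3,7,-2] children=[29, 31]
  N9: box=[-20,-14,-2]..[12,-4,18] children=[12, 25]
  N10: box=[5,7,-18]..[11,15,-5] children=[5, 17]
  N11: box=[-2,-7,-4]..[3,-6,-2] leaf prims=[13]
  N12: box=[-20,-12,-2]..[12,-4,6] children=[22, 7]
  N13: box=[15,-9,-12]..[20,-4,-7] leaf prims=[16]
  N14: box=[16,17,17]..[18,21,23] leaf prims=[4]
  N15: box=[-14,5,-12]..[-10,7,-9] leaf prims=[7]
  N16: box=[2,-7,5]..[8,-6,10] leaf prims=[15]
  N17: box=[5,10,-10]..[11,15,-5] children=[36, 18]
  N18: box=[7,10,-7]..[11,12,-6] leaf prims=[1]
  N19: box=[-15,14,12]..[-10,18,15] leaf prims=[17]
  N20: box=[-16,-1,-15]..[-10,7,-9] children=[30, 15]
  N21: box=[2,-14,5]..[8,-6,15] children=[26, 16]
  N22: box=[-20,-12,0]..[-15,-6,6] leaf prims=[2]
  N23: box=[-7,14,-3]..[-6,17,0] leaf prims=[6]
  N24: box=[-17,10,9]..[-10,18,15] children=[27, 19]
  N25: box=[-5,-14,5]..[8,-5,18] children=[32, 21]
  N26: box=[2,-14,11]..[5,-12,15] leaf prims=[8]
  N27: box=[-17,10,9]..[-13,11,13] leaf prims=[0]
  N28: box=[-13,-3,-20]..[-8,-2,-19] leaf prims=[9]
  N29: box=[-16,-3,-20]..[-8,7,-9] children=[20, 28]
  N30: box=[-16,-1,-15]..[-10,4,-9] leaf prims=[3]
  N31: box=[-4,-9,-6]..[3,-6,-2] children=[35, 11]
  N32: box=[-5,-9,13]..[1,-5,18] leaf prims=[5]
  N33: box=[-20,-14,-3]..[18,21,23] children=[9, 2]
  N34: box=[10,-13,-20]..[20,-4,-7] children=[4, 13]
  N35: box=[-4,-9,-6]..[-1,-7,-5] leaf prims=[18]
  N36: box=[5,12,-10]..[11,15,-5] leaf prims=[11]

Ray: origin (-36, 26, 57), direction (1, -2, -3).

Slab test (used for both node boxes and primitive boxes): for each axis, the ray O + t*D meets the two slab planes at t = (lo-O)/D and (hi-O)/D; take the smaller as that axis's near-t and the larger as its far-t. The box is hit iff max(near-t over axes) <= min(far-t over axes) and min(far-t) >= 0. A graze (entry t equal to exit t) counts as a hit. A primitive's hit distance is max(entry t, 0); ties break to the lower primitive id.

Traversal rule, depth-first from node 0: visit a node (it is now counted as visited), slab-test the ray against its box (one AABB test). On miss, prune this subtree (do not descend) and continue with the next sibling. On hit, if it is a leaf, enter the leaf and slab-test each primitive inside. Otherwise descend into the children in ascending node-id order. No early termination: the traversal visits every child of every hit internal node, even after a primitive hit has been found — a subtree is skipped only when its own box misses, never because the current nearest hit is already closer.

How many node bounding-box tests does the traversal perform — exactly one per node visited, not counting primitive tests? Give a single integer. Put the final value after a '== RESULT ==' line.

Walk:
N0 x:[16,56] y:[5/2,20] z:[34/3,77/3] -> hit [16,20], descend [6, 33]
  N6 x:[20,56] y:[11/2,39/2] z:[59/3,77/3] -> miss, prune
  N33 x:[16,54] y:[5/2,20] z:[34/3,20] -> hit [16,20], descend [2, 9]
    N2 x:[19,54] y:[5/2,8] z:[34/3,20] -> miss, prune
    N9 x:[16,48] y:[15,20] z:[13,59/3] -> hit [16,59/3], descend [12, 25]
      N12 x:[16,48] y:[15,19] z:[17,59/3] -> hit [17,19], descend [7, 22]
        N7 x:[42,48] y:[15,35/2] z:[53/3,59/3] -> miss, prune
        N22 x:[16,21] y:[16,19] z:[17,19] -> hit [17,19] leaf, test {P2@t=17}
      N25 x:[31,44] y:[31/2,20] z:[13,52/3] -> miss, prune

Summary -> nodes [0, 6, 33, 2, 9, 12, 7, 22, 25]; box-tests=9; leaf-entries=1; first=P2

== RESULT ==
9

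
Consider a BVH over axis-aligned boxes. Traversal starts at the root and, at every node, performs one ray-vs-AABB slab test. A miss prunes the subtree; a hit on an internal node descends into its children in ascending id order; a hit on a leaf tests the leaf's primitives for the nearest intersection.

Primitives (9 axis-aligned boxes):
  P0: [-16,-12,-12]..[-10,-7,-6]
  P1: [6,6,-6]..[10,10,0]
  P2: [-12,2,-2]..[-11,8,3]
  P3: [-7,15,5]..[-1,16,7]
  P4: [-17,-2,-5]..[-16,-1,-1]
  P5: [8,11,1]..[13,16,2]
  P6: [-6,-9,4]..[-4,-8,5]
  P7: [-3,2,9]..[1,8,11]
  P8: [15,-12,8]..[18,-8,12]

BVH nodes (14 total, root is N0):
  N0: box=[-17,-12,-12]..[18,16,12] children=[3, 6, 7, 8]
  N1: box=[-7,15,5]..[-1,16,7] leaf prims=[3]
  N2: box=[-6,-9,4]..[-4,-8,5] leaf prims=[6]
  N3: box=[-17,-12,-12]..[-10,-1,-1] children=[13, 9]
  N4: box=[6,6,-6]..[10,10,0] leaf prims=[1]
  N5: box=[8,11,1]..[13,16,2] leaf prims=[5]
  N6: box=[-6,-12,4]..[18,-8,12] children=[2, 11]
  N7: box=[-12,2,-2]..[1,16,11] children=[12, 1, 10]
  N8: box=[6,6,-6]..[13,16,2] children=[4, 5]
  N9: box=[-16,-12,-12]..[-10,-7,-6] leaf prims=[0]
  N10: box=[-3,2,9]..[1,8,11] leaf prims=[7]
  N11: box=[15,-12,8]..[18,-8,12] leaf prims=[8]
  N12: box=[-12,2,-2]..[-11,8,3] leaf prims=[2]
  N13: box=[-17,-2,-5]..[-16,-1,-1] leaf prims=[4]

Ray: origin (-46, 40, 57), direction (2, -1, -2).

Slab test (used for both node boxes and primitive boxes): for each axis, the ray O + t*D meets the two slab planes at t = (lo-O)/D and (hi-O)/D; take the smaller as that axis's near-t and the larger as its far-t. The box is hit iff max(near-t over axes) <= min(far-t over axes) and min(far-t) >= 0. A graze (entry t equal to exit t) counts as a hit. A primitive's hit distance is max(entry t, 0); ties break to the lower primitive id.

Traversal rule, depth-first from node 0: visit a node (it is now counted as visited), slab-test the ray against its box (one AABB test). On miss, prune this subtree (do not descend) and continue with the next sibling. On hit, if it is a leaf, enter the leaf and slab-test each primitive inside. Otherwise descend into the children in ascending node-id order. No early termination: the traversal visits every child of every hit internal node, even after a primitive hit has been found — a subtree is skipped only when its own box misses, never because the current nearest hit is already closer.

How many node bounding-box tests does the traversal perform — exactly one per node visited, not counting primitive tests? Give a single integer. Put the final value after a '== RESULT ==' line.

Traverse from the root:
N0 x:[29/2,32] y:[24,52] z:[45/2,69/2] -> hit [24,32], descend [3, 6, 7, 8]
  N3 x:[29/2,18] y:[41,52] z:[29,69/2] -> miss, prune
  N6 x:[20,32] y:[48,52] z:[45/2,53/2] -> miss, prune
  N7 x:[17,47/2] y:[24,38] z:[23,59/2] -> miss, prune
  N8 x:[26,59/2] y:[24,34] z:[55/2,63/2] -> hit [55/2,59/2], descend [4, 5]
    N4 x:[26,28] y:[30,34] z:[57/2,63/2] -> miss, prune
    N5 x:[27,59/2] y:[24,29] z:[55/2,28] -> hit [55/2,28] leaf, test {P5@t=55/2}

Visited [0, 3, 6, 7, 8, 4, 5]. Tests: 7 box, 1 leaf. Nearest: P5.

== RESULT ==
7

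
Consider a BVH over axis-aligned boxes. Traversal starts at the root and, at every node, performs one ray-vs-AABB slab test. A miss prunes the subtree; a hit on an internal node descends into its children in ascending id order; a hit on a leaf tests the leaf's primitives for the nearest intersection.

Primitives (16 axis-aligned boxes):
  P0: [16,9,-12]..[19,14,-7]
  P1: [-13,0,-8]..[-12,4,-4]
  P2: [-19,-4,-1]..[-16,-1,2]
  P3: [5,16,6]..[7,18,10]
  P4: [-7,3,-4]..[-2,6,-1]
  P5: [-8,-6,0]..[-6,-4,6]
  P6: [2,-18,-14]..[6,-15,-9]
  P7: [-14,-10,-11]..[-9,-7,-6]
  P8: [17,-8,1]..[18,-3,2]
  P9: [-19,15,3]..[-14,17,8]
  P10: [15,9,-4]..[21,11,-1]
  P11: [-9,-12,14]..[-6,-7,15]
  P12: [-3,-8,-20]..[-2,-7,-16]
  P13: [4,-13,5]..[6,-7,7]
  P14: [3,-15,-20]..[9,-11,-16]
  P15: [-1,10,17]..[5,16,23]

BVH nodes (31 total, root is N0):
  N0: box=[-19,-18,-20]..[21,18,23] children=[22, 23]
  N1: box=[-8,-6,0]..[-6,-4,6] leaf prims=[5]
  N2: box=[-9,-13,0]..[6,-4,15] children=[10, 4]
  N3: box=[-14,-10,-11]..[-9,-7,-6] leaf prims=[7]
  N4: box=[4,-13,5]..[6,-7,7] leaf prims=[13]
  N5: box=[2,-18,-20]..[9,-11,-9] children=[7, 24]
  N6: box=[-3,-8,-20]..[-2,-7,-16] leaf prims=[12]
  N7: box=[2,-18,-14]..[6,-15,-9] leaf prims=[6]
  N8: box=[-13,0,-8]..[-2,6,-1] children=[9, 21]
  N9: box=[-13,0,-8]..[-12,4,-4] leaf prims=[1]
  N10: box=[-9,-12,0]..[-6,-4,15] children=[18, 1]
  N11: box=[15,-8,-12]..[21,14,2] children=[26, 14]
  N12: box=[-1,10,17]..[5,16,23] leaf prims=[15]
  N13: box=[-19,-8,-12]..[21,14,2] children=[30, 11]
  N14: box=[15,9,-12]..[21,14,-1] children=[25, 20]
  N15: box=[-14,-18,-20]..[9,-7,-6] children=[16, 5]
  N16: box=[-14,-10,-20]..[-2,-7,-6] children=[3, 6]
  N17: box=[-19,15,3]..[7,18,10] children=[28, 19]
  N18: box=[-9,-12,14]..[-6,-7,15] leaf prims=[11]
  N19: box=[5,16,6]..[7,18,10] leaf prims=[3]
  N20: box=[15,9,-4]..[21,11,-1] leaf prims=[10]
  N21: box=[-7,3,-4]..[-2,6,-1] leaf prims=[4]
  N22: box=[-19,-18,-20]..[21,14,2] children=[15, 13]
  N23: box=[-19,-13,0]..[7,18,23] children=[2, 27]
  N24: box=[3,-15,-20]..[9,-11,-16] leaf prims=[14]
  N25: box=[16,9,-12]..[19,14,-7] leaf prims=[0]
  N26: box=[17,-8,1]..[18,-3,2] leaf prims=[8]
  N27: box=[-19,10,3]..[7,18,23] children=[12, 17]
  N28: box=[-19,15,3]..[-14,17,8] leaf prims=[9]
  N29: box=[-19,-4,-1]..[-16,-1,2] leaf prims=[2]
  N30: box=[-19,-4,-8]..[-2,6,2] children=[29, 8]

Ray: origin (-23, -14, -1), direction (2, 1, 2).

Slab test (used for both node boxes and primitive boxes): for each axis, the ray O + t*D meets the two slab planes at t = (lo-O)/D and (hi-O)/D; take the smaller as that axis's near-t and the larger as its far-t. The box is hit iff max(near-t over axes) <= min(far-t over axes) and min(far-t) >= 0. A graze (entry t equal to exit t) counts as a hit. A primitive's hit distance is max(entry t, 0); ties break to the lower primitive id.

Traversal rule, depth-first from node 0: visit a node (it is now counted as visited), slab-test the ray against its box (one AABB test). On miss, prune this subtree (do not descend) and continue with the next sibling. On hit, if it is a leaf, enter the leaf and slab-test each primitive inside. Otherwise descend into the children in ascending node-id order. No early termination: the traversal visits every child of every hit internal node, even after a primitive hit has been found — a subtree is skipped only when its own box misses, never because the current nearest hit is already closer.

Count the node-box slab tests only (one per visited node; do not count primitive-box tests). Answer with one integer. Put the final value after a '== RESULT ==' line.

Traverse from the root:
N0 x:[2,22] y:[-4,32] z:[-19/2,12] -> hit [2,12], descend [22, 23]
  N22 x:[2,22] y:[-4,28] z:[-19/2,3/2] -> miss, prune
  N23 x:[2,15] y:[1,32] z:[1/2,12] -> hit [2,12], descend [2, 27]
    N2 x:[7,29/2] y:[1,10] z:[1/2,8] -> hit [7,8], descend [4, 10]
      N4 x:[27/2,29/2] y:[1,7] z:[3,4] -> miss, prune
      N10 x:[7,17/2] y:[2,10] z:[1/2,8] -> hit [7,8], descend [1, 18]
        N1 x:[15/2,17/2] y:[8,10] z:[1/2,7/2] -> miss, prune
        N18 x:[7,17/2] y:[2,7] z:[15/2,8] -> miss, prune
    N27 x:[2,15] y:[24,32] z:[2,12] -> miss, prune

Summary -> nodes [0, 22, 23, 2, 4, 10, 1, 18, 27]; box-tests=9; leaf-entries=0; first=miss

== RESULT ==
9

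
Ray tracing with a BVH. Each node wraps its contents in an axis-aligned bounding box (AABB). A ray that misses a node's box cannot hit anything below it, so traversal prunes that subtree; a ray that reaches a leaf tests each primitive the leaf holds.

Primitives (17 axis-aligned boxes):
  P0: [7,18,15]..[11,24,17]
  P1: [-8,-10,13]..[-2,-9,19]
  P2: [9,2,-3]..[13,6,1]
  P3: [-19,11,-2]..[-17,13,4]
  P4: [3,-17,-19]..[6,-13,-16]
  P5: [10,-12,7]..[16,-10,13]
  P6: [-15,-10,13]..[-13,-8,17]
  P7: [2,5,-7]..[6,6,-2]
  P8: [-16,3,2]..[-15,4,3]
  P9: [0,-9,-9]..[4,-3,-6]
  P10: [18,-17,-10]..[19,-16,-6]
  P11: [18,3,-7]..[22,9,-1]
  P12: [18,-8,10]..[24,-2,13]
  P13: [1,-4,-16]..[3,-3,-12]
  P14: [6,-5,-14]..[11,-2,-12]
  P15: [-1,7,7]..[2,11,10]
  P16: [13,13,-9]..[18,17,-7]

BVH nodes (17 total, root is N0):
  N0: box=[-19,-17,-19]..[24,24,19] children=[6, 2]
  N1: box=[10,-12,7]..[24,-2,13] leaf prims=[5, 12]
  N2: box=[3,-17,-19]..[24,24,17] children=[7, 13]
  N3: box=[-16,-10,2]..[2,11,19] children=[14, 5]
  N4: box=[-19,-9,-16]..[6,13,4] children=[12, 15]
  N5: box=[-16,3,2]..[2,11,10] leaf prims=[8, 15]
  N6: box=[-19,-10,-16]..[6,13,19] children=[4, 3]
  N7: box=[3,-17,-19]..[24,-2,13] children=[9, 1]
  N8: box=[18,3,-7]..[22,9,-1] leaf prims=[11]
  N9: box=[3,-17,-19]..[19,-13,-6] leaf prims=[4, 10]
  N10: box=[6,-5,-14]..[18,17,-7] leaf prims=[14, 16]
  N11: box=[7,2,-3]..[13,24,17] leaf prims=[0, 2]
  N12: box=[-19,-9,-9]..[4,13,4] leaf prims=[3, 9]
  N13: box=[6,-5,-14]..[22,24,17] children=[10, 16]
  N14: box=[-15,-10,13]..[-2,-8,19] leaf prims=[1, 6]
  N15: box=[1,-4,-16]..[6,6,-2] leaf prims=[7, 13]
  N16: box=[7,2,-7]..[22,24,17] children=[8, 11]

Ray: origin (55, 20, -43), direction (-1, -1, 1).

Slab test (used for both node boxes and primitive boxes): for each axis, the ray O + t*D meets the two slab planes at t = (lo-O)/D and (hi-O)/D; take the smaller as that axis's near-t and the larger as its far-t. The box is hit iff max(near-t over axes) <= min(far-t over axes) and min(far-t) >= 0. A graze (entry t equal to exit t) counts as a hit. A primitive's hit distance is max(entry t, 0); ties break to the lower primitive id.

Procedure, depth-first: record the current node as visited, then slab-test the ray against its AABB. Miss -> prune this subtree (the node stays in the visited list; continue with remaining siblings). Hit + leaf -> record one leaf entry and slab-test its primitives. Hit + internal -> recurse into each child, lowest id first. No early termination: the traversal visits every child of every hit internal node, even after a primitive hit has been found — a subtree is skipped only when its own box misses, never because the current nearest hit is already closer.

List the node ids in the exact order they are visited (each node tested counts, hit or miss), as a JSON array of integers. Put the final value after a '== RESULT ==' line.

Walk:
N0 x:[31,74] y:[-4,37] z:[24,62] -> hit [31,37], descend [2, 6]
  N2 x:[31,52] y:[-4,37] z:[24,60] -> hit [31,37], descend [7, 13]
    N7 x:[31,52] y:[22,37] z:[24,56] -> hit [31,37], descend [1, 9]
      N1 x:[31,45] y:[22,32] z:[50,56] -> miss, prune
      N9 x:[36,52] y:[33,37] z:[24,37] -> hit [36,37] leaf, test {P4(miss), P10@t=36}
    N13 x:[33,49] y:[-4,25] z:[29,60] -> miss, prune
  N6 x:[49,74] y:[7,30] z:[27,62] -> miss, prune

Visited [0, 2, 7, 1, 9, 13, 6]. Tests: 7 box, 1 leaf. Nearest: P10.

== RESULT ==
[0, 2, 7, 1, 9, 13, 6]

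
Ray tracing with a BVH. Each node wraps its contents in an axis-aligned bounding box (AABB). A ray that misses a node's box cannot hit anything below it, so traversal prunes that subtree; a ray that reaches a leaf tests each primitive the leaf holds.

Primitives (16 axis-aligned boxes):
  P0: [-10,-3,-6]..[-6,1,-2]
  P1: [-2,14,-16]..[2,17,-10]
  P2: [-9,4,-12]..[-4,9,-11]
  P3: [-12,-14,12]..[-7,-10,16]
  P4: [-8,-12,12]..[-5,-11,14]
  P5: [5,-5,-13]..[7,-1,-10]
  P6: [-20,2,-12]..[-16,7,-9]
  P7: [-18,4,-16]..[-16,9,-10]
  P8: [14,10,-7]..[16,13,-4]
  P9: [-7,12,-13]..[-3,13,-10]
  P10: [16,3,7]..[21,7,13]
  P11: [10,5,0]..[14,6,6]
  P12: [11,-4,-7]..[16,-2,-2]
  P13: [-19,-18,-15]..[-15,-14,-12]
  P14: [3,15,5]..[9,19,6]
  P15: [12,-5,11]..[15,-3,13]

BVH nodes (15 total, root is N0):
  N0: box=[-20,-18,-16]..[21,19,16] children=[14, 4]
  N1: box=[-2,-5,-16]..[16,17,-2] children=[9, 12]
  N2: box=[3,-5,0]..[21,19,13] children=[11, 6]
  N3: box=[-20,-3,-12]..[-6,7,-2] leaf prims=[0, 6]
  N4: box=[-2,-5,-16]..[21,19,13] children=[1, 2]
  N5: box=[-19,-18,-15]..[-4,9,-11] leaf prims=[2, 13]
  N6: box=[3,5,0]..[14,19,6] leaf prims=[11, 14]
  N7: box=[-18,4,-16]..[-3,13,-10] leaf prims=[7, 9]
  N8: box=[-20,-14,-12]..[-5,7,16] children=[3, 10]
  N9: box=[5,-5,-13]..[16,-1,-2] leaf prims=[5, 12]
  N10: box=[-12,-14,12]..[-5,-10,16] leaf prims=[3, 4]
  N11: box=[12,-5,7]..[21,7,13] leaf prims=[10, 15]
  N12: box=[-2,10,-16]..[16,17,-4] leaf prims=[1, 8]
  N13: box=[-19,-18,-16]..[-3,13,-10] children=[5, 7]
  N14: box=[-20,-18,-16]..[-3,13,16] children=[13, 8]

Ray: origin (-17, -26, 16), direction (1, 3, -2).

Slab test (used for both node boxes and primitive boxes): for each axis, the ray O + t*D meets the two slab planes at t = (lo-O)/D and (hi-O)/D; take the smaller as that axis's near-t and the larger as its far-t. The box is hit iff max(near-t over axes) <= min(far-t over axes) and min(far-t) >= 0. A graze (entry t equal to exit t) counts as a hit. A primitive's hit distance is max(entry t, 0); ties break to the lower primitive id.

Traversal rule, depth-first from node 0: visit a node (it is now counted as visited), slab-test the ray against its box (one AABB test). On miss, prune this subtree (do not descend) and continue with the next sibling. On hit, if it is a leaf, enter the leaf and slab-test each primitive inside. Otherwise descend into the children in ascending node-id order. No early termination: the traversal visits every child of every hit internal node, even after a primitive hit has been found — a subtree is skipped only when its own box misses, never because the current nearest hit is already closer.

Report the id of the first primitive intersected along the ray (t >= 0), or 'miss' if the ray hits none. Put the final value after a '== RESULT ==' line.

Walk:
N0 x:[-3,38] y:[8/3,15] z:[0,16] -> hit [8/3,15], descend [4, 14]
  N4 x:[15,38] y:[7,15] z:[3/2,16] -> hit [15,15], descend [1, 2]
    N1 x:[15,33] y:[7,43/3] z:[9,16] -> miss, prune
    N2 x:[20,38] y:[7,15] z:[3/2,8] -> miss, prune
  N14 x:[-3,14] y:[8/3,13] z:[0,16] -> hit [8/3,13], descend [8, 13]
    N8 x:[-3,12] y:[4,11] z:[0,14] -> hit [4,11], descend [3, 10]
      N3 x:[-3,11] y:[23/3,11] z:[9,14] -> hit [9,11] leaf, test {P0@t=9, P6(miss)}
      N10 x:[5,12] y:[4,16/3] z:[0,2] -> miss, prune
    N13 x:[-2,14] y:[8/3,13] z:[13,16] -> hit [13,13], descend [5, 7]
      N5 x:[-2,13] y:[8/3,35/3] z:[27/2,31/2] -> miss, prune
      N7 x:[-1,14] y:[10,13] z:[13,16] -> hit [13,13] leaf, test {P7(miss), P9@t=13}

11 AABB tests over nodes [0, 4, 1, 2, 14, 8, 3, 10, 13, 5, 7]; 2 leaves entered; closest P0.

== RESULT ==
0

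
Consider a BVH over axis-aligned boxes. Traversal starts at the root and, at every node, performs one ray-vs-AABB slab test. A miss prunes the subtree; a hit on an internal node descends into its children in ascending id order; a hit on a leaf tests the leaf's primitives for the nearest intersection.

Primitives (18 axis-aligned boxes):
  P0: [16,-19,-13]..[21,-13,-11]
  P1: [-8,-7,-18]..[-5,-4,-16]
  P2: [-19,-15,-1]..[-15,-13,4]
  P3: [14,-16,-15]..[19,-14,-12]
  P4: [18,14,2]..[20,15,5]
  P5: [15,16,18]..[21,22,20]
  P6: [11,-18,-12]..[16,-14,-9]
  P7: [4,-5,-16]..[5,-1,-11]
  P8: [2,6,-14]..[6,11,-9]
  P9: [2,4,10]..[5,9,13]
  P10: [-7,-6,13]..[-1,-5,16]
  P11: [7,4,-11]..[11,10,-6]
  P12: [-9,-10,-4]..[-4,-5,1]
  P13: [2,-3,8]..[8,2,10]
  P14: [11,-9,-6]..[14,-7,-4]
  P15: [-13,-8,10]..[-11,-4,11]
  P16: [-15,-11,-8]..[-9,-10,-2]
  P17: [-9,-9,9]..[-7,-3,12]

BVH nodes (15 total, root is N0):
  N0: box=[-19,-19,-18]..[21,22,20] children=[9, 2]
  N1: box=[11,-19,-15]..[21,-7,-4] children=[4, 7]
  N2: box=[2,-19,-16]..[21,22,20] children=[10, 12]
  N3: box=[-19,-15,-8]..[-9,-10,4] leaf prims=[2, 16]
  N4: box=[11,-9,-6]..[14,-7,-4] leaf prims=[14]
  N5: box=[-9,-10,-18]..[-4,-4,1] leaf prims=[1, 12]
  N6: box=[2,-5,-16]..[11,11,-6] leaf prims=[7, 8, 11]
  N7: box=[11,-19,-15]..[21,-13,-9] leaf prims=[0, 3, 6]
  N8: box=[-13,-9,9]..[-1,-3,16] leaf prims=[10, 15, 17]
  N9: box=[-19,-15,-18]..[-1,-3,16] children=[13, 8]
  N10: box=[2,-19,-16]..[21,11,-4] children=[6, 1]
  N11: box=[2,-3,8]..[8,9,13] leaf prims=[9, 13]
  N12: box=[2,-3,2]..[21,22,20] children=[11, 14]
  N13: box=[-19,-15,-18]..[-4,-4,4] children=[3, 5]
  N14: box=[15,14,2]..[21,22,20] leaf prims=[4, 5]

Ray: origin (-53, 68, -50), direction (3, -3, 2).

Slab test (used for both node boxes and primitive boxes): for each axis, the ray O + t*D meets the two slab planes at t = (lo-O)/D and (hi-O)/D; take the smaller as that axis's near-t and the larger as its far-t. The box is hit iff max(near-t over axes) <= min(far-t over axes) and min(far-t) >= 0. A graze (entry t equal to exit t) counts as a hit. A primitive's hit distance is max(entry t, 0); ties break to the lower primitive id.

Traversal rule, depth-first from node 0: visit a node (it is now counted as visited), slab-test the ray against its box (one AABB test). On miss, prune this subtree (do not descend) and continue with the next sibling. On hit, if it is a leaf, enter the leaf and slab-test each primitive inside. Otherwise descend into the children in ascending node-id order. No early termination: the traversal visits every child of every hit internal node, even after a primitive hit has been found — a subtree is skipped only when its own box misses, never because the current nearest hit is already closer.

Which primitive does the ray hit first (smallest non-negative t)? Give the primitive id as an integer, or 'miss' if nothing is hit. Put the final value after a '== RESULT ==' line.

Trace the traversal:
N0 x:[34/3,74/3] y:[46/3,29] z:[16,35] -> hit [16,74/3], descend [2, 9]
  N2 x:[55/3,74/3] y:[46/3,29] z:[17,35] -> hit [55/3,74/3], descend [10, 12]
    N10 x:[55/3,74/3] y:[19,29] z:[17,23] -> hit [19,23], descend [1, 6]
      N1 x:[64/3,74/3] y:[25,29] z:[35/2,23] -> miss, prune
      N6 x:[55/3,64/3] y:[19,73/3] z:[17,22] -> hit [19,64/3] leaf, test {P7(miss), P8@t=19, P11@t=20}
    N12 x:[55/3,74/3] y:[46/3,71/3] z:[26,35] -> miss, prune
  N9 x:[34/3,52/3] y:[71/3,83/3] z:[16,33] -> miss, prune

Visited [0, 2, 10, 1, 6, 12, 9]. Tests: 7 box, 1 leaf. Nearest: P8.

== RESULT ==
8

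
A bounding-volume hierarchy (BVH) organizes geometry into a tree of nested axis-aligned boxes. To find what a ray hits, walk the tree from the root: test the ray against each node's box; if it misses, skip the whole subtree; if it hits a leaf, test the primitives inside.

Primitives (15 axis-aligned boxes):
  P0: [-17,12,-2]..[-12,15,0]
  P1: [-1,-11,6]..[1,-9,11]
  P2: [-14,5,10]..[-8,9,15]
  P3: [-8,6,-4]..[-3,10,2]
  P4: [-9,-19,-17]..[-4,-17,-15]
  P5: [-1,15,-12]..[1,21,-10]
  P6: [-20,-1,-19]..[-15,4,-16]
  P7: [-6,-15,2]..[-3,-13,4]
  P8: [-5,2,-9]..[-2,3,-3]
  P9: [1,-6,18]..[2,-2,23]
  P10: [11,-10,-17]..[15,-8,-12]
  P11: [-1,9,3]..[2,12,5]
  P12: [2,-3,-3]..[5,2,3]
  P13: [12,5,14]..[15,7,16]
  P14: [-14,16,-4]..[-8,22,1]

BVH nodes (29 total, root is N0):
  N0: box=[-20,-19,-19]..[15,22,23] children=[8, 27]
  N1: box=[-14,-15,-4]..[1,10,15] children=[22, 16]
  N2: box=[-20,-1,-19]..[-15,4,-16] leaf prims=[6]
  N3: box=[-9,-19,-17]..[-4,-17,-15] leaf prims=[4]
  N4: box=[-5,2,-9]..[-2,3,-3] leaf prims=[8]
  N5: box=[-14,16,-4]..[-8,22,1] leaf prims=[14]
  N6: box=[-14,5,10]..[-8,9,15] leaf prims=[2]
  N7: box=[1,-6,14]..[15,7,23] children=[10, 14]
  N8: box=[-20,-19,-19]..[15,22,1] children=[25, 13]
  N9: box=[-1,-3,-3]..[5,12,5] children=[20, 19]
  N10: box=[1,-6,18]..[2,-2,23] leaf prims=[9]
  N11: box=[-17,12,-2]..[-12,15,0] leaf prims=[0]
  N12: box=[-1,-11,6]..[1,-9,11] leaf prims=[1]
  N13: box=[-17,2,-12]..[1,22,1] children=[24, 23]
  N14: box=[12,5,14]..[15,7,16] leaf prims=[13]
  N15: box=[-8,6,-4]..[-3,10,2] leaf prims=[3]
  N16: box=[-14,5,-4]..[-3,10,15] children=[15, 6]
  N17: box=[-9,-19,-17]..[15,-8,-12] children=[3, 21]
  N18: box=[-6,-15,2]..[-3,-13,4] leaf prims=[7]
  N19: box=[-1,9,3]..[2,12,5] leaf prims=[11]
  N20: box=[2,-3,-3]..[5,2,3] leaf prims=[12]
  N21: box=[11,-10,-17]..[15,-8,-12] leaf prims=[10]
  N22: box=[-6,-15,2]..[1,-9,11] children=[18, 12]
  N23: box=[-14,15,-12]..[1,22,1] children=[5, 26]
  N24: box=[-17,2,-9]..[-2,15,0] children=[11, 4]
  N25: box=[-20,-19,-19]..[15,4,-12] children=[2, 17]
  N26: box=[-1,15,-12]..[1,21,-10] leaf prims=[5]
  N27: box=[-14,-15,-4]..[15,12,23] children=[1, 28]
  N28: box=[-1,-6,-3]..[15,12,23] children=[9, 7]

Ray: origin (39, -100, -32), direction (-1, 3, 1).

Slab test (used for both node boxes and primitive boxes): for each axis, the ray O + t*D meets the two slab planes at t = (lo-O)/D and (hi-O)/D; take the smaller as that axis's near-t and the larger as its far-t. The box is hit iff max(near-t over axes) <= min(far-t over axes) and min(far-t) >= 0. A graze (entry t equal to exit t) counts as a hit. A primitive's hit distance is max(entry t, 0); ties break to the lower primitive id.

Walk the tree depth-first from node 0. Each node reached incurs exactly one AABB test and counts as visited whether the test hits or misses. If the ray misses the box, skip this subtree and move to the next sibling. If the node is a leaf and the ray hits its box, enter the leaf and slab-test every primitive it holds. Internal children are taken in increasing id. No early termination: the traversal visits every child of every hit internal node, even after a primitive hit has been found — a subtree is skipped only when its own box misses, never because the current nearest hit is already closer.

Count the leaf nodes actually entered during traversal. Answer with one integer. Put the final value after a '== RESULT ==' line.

Trace the traversal:
N0 x:[24,59] y:[27,122/3] z:[13,55] -> hit [27,122/3], descend [8, 27]
  N8 x:[24,59] y:[27,122/3] z:[13,33] -> hit [27,33], descend [13, 25]
    N13 x:[38,56] y:[34,122/3] z:[20,33] -> miss, prune
    N25 x:[24,59] y:[27,104/3] z:[13,20] -> miss, prune
  N27 x:[24,53] y:[85/3,112/3] z:[28,55] -> hit [85/3,112/3], descend [1, 28]
    N1 x:[38,53] y:[85/3,110/3] z:[28,47] -> miss, prune
    N28 x:[24,40] y:[94/3,112/3] z:[29,55] -> hit [94/3,112/3], descend [7, 9]
      N7 x:[24,38] y:[94/3,107/3] z:[46,55] -> miss, prune
      N9 x:[34,40] y:[97/3,112/3] z:[29,37] -> hit [34,37], descend [19, 20]
        N19 x:[37,40] y:[109/3,112/3] z:[35,37] -> hit [37,37] leaf, test {P11@t=37}
        N20 x:[34,37] y:[97/3,34] z:[29,35] -> hit [34,34] leaf, test {P12@t=34}

11 AABB tests over nodes [0, 8, 13, 25, 27, 1, 28, 7, 9, 19, 20]; 2 leaves entered; closest P12.

== RESULT ==
2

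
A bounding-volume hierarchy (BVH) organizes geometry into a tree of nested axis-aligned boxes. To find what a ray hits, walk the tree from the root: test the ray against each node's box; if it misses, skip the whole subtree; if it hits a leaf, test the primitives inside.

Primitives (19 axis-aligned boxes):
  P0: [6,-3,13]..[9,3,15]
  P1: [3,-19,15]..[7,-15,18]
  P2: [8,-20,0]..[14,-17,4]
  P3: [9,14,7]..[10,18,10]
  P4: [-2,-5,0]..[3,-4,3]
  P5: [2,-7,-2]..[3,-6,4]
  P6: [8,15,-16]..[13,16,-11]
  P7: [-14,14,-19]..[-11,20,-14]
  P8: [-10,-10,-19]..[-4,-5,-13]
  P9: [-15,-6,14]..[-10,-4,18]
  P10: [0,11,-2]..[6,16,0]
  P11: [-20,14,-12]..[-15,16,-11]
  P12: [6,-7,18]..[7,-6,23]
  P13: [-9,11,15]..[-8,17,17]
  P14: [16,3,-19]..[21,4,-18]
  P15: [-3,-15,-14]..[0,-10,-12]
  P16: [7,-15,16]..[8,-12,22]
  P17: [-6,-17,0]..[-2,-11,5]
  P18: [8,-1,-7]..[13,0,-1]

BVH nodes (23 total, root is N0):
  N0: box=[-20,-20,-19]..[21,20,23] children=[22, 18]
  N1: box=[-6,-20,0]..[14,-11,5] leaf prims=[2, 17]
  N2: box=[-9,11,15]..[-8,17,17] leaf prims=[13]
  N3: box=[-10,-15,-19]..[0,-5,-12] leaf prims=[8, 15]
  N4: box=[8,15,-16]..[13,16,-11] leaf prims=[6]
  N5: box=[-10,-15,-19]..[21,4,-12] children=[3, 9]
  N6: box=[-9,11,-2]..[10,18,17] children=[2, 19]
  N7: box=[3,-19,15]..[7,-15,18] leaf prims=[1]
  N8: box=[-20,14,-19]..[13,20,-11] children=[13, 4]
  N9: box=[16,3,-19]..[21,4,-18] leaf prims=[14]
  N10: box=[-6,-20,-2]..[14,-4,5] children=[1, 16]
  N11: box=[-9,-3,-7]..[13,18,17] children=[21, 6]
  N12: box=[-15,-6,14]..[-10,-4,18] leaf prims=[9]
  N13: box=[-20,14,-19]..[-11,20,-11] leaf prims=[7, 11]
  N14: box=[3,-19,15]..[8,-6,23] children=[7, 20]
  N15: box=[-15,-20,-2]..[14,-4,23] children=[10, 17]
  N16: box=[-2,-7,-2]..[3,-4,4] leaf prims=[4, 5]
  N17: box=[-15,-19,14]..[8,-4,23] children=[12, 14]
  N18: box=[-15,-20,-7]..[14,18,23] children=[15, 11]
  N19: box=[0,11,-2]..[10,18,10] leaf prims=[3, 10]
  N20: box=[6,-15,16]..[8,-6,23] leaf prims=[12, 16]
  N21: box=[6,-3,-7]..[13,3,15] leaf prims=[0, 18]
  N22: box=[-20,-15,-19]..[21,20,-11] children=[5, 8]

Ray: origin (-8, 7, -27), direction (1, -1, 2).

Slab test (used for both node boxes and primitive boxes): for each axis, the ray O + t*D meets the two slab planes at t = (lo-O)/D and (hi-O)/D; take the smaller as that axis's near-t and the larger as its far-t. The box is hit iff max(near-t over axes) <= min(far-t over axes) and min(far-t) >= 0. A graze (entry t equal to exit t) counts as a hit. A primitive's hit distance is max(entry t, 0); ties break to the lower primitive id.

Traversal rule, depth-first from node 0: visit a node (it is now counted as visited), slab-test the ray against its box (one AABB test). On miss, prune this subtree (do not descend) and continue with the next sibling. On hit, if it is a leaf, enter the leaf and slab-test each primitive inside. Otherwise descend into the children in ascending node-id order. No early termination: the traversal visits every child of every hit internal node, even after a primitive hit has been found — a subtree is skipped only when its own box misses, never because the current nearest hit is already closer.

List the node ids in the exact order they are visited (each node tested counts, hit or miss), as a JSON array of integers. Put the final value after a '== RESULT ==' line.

Trace the traversal:
N0 x:[-12,29] y:[-13,27] z:[4,25] -> hit [4,25], descend [18, 22]
  N18 x:[-7,22] y:[-11,27] z:[10,25] -> hit [10,22], descend [11, 15]
    N11 x:[-1,21] y:[-11,10] z:[10,22] -> hit [10,10], descend [6, 21]
      N6 x:[-1,18] y:[-11,-4] z:[25/2,22] -> miss, prune
      N21 x:[14,21] y:[4,10] z:[10,21] -> miss, prune
    N15 x:[-7,22] y:[11,27] z:[25/2,25] -> hit [25/2,22], descend [10, 17]
      N10 x:[2,22] y:[11,27] z:[25/2,16] -> hit [25/2,16], descend [1, 16]
        N1 x:[2,22] y:[18,27] z:[27/2,16] -> miss, prune
        N16 x:[6,11] y:[11,14] z:[25/2,31/2] -> miss, prune
      N17 x:[-7,16] y:[11,26] z:[41/2,25] -> miss, prune
  N22 x:[-12,29] y:[-13,22] z:[4,8] -> hit [4,8], descend [5, 8]
    N5 x:[-2,29] y:[3,22] z:[4,15/2] -> hit [4,15/2], descend [3, 9]
      N3 x:[-2,8] y:[12,22] z:[4,15/2] -> miss, prune
      N9 x:[24,29] y:[3,4] z:[4,9/2] -> miss, prune
    N8 x:[-12,21] y:[-13,-7] z:[4,8] -> miss, prune

15 AABB tests over nodes [0, 18, 11, 6, 21, 15, 10, 1, 16, 17, 22, 5, 3, 9, 8]; 0 leaves entered; closest miss.

== RESULT ==
[0, 18, 11, 6, 21, 15, 10, 1, 16, 17, 22, 5, 3, 9, 8]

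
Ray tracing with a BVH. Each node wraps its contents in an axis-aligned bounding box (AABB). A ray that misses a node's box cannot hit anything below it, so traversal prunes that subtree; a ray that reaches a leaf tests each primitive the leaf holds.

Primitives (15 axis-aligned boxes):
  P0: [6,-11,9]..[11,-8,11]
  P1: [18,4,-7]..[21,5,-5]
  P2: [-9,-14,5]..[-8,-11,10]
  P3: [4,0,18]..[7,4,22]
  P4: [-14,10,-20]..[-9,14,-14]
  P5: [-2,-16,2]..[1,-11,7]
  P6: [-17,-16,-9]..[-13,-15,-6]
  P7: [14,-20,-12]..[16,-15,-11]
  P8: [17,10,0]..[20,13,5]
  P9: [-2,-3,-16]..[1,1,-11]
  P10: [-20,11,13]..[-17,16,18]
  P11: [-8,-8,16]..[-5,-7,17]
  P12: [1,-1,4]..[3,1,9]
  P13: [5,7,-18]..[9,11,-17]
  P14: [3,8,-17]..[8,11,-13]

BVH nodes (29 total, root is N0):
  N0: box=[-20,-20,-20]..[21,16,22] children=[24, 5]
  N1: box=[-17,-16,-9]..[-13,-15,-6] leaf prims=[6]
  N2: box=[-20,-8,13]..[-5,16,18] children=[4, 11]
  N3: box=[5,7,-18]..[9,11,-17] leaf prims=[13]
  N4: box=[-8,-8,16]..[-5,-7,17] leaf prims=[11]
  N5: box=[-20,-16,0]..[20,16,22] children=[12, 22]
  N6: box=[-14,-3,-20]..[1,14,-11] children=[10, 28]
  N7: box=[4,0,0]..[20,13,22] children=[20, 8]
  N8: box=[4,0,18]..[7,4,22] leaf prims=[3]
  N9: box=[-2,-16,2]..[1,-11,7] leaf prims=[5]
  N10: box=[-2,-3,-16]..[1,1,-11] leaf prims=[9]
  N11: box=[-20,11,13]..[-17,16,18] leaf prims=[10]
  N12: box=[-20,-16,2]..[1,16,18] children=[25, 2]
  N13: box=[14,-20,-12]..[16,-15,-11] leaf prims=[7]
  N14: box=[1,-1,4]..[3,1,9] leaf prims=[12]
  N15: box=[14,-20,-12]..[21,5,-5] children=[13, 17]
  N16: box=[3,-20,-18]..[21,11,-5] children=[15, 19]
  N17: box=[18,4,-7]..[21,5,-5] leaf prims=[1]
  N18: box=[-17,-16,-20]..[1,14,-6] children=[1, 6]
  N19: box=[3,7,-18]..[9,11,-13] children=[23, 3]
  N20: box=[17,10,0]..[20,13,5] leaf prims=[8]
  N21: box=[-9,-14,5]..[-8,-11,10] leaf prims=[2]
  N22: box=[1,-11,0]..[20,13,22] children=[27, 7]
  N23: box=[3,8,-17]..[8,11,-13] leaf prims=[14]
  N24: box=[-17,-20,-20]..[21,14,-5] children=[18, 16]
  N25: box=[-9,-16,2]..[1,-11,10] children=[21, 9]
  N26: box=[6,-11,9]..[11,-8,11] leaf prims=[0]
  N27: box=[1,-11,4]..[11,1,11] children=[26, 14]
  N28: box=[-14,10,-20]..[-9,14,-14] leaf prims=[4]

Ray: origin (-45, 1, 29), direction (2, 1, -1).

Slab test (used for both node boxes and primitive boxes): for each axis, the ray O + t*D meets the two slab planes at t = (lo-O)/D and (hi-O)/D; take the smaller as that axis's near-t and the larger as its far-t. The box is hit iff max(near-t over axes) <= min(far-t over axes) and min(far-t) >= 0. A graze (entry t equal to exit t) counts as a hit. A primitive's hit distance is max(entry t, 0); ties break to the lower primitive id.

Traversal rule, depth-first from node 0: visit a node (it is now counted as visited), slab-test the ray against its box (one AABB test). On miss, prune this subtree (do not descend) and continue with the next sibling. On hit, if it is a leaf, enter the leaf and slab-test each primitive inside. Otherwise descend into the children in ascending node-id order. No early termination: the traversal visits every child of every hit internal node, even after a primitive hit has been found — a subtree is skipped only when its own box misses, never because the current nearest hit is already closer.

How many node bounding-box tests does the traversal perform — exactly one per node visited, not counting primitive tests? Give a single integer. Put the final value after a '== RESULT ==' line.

Traverse from the root:
N0 x:[25/2,33] y:[-21,15] z:[7,49] -> hit [25/2,15], descend [5, 24]
  N5 x:[25/2,65/2] y:[-17,15] z:[7,29] -> hit [25/2,15], descend [12, 22]
    N12 x:[25/2,23] y:[-17,15] z:[11,27] -> hit [25/2,15], descend [2, 25]
      N2 x:[25/2,20] y:[-9,15] z:[11,16] -> hit [25/2,15], descend [4, 11]
        N4 x:[37/2,20] y:[-9,-8] z:[12,13] -> miss, prune
        N11 x:[25/2,14] y:[10,15] z:[11,16] -> hit [25/2,14] leaf, test {P10@t=25/2}
      N25 x:[18,23] y:[-17,-12] z:[19,27] -> miss, prune
    N22 x:[23,65/2] y:[-12,12] z:[7,29] -> miss, prune
  N24 x:[14,33] y:[-21,13] z:[34,49] -> miss, prune

Visited [0, 5, 12, 2, 4, 11, 25, 22, 24]. Tests: 9 box, 1 leaf. Nearest: P10.

== RESULT ==
9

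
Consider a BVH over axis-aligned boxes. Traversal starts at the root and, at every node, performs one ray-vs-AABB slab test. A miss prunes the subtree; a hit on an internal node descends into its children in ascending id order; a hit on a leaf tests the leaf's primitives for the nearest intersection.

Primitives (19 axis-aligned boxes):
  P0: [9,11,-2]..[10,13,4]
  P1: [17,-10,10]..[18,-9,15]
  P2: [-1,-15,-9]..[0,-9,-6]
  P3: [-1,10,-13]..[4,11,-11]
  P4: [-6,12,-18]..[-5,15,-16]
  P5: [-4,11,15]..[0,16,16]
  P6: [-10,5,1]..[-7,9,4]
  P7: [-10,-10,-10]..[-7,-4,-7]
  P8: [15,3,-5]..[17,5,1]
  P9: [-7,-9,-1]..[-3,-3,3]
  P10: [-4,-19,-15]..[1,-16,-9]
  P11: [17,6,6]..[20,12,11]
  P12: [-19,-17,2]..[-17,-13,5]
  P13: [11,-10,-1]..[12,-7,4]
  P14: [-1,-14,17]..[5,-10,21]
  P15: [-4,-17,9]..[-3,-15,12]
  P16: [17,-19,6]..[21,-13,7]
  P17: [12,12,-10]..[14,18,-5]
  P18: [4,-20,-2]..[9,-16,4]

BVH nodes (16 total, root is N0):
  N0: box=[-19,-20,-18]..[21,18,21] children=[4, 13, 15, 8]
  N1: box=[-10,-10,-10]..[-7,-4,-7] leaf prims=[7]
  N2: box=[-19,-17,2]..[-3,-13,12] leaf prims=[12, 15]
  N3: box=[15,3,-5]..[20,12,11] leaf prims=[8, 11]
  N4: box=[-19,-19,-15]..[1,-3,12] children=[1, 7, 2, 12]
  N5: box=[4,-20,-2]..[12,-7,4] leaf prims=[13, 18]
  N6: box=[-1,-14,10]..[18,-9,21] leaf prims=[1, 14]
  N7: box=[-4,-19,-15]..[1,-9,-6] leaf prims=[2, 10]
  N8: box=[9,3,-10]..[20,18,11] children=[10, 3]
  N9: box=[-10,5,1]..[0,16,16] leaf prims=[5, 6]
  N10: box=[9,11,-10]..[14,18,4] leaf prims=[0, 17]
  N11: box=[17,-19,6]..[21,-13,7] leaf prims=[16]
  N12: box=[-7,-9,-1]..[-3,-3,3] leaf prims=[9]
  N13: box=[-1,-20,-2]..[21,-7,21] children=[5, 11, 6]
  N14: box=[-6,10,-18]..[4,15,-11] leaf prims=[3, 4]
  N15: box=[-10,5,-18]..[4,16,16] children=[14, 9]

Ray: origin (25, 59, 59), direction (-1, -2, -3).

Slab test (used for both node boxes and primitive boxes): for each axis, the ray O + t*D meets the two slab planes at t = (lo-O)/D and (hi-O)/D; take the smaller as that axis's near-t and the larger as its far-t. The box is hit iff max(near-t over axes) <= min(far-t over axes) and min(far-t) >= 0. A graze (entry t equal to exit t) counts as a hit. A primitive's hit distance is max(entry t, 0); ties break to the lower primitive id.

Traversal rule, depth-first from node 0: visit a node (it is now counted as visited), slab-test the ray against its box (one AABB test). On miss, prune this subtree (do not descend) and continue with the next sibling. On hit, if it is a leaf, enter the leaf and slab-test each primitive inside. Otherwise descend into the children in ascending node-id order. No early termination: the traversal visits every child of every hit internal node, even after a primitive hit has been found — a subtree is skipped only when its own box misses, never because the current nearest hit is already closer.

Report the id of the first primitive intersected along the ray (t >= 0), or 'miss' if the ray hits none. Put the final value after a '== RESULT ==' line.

Trace the traversal:
N0 x:[4,44] y:[41/2,79/2] z:[38/3,77/3] -> hit [41/2,77/3], descend [4, 8, 13, 15]
  N4 x:[24,44] y:[31,39] z:[47/3,74/3] -> miss, prune
  N8 x:[5,16] y:[41/2,28] z:[16,23] -> miss, prune
  N13 x:[4,26] y:[33,79/2] z:[38/3,61/3] -> miss, prune
  N15 x:[21,35] y:[43/2,27] z:[43/3,77/3] -> hit [43/2,77/3], descend [9, 14]
    N9 x:[25,35] y:[43/2,27] z:[43/3,58/3] -> miss, prune
    N14 x:[21,31] y:[22,49/2] z:[70/3,77/3] -> hit [70/3,49/2] leaf, test {P3@t=24, P4(miss)}

Summary -> nodes [0, 4, 8, 13, 15, 9, 14]; box-tests=7; leaf-entries=1; first=P3

== RESULT ==
3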